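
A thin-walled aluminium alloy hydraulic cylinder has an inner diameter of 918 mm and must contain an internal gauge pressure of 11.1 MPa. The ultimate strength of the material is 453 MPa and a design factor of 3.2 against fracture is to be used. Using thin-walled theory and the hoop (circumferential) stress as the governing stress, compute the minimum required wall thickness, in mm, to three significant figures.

t = 36.0 mm

σ_allow = 453/3.2 = 141.6 MPa.
Hoop stress σ_h = pD/(2t), so t = pD/(2σ_allow) = 11.1×918/(2×141.6) = 35.99 mm.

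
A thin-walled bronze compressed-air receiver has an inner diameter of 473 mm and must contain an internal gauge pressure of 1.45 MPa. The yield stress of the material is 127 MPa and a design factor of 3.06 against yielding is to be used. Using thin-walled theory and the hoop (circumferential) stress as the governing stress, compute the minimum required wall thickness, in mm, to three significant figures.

σ_allow = 127/3.06 = 41.50 MPa.
Hoop stress σ_h = pD/(2t), so t = pD/(2σ_allow) = 1.45×473/(2×41.50) = 8.263 mm.

t = 8.26 mm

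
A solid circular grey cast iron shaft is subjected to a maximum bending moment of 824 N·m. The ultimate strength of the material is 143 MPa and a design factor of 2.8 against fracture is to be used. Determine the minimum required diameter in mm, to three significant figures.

d = 54.8 mm

σ_allow = 143/2.8 = 51.07 MPa.
For a solid circular section σ = 32M/(πd³), so d³ = 32M/(π σ_allow) = 32×824000/(π×51.07) = 164300 mm³.
d = 54.78 mm.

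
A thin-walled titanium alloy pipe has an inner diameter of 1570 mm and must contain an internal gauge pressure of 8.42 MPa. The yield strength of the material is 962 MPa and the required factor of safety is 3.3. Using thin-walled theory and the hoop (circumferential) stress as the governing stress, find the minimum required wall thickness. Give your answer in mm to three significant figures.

σ_allow = 962/3.3 = 291.5 MPa.
Hoop stress σ_h = pD/(2t), so t = pD/(2σ_allow) = 8.42×1570/(2×291.5) = 22.67 mm.

t = 22.7 mm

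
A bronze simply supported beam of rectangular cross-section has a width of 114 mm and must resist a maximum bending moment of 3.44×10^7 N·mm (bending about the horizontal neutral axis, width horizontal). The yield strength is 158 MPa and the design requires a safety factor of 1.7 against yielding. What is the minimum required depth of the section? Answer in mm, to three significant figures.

h = 140 mm

σ_allow = 158/1.7 = 92.94 MPa.
For a rectangular section σ = 6M/(bh²), so h² = 6M/(b σ_allow) = 6×3.4400×10^7/(114×92.94) = 19480 mm².
h = 139.6 mm.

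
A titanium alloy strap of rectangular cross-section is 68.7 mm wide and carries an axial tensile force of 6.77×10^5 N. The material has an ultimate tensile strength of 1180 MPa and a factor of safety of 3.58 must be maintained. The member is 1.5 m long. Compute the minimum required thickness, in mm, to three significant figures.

t = 29.9 mm

σ_allow = 1180/3.58 = 329.6 MPa.
Required area A = F/σ_allow = 677000/329.6 = 2054 mm².
t = A/w = 2054/68.7 = 29.90 mm.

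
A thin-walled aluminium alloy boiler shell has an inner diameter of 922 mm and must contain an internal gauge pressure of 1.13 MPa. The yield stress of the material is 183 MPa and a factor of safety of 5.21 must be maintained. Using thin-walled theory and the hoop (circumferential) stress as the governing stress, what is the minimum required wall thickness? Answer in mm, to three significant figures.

σ_allow = 183/5.21 = 35.12 MPa.
Hoop stress σ_h = pD/(2t), so t = pD/(2σ_allow) = 1.13×922/(2×35.12) = 14.83 mm.

t = 14.8 mm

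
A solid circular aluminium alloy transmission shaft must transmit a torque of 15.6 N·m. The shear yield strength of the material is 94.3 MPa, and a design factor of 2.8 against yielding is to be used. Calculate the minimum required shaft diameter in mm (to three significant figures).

Allowable shear stress τ_allow = 94.3/2.8 = 33.68 MPa.
For a solid shaft τ = 16T/(πd³), so d³ = 16T/(π τ_allow) = 16×15600/(π×33.68) = 2359 mm³.
d = (2359)^(1/3) = 13.31 mm.

d = 13.3 mm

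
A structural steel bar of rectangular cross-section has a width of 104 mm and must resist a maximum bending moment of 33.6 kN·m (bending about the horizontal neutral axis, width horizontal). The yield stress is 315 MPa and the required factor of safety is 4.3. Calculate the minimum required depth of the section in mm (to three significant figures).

h = 163 mm

σ_allow = 315/4.3 = 73.26 MPa.
For a rectangular section σ = 6M/(bh²), so h² = 6M/(b σ_allow) = 6×3.3600×10^7/(104×73.26) = 26460 mm².
h = 162.7 mm.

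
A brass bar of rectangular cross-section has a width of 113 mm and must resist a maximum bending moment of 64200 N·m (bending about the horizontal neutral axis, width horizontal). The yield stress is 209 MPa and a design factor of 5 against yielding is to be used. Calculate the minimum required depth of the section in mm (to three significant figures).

h = 286 mm

σ_allow = 209/5 = 41.80 MPa.
For a rectangular section σ = 6M/(bh²), so h² = 6M/(b σ_allow) = 6×6.4200×10^7/(113×41.80) = 81550 mm².
h = 285.6 mm.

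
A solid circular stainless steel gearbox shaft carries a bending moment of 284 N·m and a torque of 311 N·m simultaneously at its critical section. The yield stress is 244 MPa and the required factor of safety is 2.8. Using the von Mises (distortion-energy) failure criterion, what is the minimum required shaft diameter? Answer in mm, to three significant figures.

d = 35.8 mm

σ_allow = σ_y/n = 244/2.8 = 87.14 MPa.
For a solid shaft σ_b = 32M/(πd³) and τ = 16T/(πd³), so the von Mises stress is σ' = (16/πd³)·√(4M²+3T²).
√(4M²+3T²) = √(4×(284000)² + 3×(311000)²) = 782800 N·mm.
d³ = 16×782800/(π×87.14) = 45750 mm³.
d = 35.77 mm.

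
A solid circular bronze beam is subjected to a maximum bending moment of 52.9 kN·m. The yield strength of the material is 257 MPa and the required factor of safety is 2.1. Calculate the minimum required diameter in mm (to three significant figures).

σ_allow = 257/2.1 = 122.4 MPa.
For a solid circular section σ = 32M/(πd³), so d³ = 32M/(π σ_allow) = 32×5.2900×10^7/(π×122.4) = 4.403×10^6 mm³.
d = 163.9 mm.

d = 164 mm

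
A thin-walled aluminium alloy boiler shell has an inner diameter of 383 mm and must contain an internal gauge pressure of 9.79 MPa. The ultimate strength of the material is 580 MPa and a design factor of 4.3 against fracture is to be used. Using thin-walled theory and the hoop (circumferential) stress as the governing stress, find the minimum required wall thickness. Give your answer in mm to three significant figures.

t = 13.9 mm

σ_allow = 580/4.3 = 134.9 MPa.
Hoop stress σ_h = pD/(2t), so t = pD/(2σ_allow) = 9.79×383/(2×134.9) = 13.90 mm.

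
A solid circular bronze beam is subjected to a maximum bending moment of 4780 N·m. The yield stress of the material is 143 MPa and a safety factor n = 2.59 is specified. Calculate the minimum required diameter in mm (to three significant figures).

σ_allow = 143/2.59 = 55.21 MPa.
For a solid circular section σ = 32M/(πd³), so d³ = 32M/(π σ_allow) = 32×4780000/(π×55.21) = 881800 mm³.
d = 95.90 mm.

d = 95.9 mm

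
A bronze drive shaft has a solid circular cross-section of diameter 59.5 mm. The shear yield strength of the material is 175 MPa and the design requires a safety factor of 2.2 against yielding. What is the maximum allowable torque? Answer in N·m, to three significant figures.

τ_allow = 175/2.2 = 79.55 MPa.
For a solid shaft T_allow = τ_allow·πd³/16; πd³/16 = π×59.5³/16 = 41360 mm³.
T_allow = 79.55×41360 = 3.290×10^6 N·mm = 3290 N·m.

T_allow = 3290 N·m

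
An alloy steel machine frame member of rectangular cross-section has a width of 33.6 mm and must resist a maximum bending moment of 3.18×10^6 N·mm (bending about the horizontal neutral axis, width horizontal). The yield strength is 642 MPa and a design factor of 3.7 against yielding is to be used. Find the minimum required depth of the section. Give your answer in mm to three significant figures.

σ_allow = 642/3.7 = 173.5 MPa.
For a rectangular section σ = 6M/(bh²), so h² = 6M/(b σ_allow) = 6×3180000/(33.6×173.5) = 3273 mm².
h = 57.21 mm.

h = 57.2 mm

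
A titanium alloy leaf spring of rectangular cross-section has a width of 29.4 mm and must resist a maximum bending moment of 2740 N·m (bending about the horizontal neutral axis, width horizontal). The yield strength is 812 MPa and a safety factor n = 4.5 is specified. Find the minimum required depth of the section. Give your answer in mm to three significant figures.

h = 55.7 mm

σ_allow = 812/4.5 = 180.4 MPa.
For a rectangular section σ = 6M/(bh²), so h² = 6M/(b σ_allow) = 6×2740000/(29.4×180.4) = 3099 mm².
h = 55.67 mm.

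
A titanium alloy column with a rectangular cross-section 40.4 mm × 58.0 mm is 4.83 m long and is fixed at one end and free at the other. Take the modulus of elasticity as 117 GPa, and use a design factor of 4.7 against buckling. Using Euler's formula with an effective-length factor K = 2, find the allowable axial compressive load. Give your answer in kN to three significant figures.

Buckling occurs about the weak axis: I_min = h·b³/12 = 58.0×40.4³/12 = 318700 mm⁴ (b = 40.4 mm is the smaller dimension).
Effective length L_e = KL = 2×4.83 m = 9660 mm.
Euler critical load P_cr = π²EI/L_e² = π²×117000×318700/9660² = 3944 N.
P_allow = P_cr/n = 3944/4.7 = 839.1 N.

P_allow = 0.839 kN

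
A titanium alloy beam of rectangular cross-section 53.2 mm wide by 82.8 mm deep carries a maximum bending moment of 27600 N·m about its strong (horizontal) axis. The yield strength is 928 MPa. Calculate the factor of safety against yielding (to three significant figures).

Section modulus S = bh²/6 = 53.2×82.8²/6 = 60790 mm³.
σ = M/S = 2.7600×10^7/60790 = 454.0 MPa.
n = 928/454.0 = 2.044.

n = 2.04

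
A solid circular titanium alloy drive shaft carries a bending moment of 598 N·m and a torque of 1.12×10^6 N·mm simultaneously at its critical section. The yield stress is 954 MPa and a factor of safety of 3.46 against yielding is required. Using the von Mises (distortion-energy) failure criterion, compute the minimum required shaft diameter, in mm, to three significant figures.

σ_allow = σ_y/n = 954/3.46 = 275.7 MPa.
For a solid shaft σ_b = 32M/(πd³) and τ = 16T/(πd³), so the von Mises stress is σ' = (16/πd³)·√(4M²+3T²).
√(4M²+3T²) = √(4×(598000)² + 3×(1.120×10^6)²) = 2.279×10^6 N·mm.
d³ = 16×2.279×10^6/(π×275.7) = 42100 mm³.
d = 34.79 mm.

d = 34.8 mm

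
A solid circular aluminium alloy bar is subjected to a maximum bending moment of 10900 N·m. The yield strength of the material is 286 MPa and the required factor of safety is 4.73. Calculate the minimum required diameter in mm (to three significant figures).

d = 122 mm

σ_allow = 286/4.73 = 60.47 MPa.
For a solid circular section σ = 32M/(πd³), so d³ = 32M/(π σ_allow) = 32×1.0900×10^7/(π×60.47) = 1.836×10^6 mm³.
d = 122.5 mm.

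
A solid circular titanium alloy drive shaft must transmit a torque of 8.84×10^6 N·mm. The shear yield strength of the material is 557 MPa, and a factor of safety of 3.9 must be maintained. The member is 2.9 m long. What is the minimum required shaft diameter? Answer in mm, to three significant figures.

d = 68.1 mm

Allowable shear stress τ_allow = 557/3.9 = 142.8 MPa.
For a solid shaft τ = 16T/(πd³), so d³ = 16T/(π τ_allow) = 16×8840000/(π×142.8) = 315200 mm³.
d = (315200)^(1/3) = 68.06 mm.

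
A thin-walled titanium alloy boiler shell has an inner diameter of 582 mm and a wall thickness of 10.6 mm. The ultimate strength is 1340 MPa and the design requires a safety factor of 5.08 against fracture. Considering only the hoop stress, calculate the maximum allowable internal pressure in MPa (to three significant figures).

σ_allow = 1340/5.08 = 263.8 MPa.
σ_h = pD/(2t) → p_allow = 2σ_allow t/D = 2×263.8×10.6/582 = 9.608 MPa.

p_allow = 9.61 MPa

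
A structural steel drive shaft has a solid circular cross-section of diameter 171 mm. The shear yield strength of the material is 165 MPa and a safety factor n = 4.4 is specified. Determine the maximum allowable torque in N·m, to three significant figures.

τ_allow = 165/4.4 = 37.50 MPa.
For a solid shaft T_allow = τ_allow·πd³/16; πd³/16 = π×171³/16 = 981800 mm³.
T_allow = 37.50×981800 = 3.682×10^7 N·mm = 36820 N·m.

T_allow = 36800 N·m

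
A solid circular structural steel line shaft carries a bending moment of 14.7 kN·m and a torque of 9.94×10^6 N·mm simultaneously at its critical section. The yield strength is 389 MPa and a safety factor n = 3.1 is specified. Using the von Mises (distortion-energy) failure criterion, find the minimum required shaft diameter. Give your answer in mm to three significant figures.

d = 111 mm

σ_allow = σ_y/n = 389/3.1 = 125.5 MPa.
For a solid shaft σ_b = 32M/(πd³) and τ = 16T/(πd³), so the von Mises stress is σ' = (16/πd³)·√(4M²+3T²).
√(4M²+3T²) = √(4×(1.470×10^7)² + 3×(9.940×10^6)²) = 3.407×10^7 N·mm.
d³ = 16×3.407×10^7/(π×125.5) = 1.383×10^6 mm³.
d = 111.4 mm.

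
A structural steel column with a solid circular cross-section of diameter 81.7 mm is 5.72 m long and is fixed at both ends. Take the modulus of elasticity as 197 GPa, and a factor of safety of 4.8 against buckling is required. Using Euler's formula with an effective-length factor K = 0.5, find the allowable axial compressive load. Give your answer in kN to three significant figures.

I = πd⁴/64 = π×81.7⁴/64 = 2.187×10^6 mm⁴.
Effective length L_e = KL = 0.5×5.72 m = 2860 mm.
Euler critical load P_cr = π²EI/L_e² = π²×197000×2.187×10^6/2860² = 519900 N.
P_allow = P_cr/n = 519900/4.8 = 108300 N.

P_allow = 108 kN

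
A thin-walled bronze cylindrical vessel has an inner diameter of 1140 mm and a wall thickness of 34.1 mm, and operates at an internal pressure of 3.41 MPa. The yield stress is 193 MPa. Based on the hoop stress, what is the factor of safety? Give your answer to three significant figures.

n = 3.39

σ_h = pD/(2t) = 3.41×1140/(2×34.1) = 57.00 MPa.
n = 193/57.00 = 3.386.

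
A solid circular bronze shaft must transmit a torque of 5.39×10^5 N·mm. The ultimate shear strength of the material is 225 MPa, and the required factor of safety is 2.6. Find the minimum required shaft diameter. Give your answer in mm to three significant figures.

d = 31.7 mm

Allowable shear stress τ_allow = 225/2.6 = 86.54 MPa.
For a solid shaft τ = 16T/(πd³), so d³ = 16T/(π τ_allow) = 16×539000/(π×86.54) = 31720 mm³.
d = (31720)^(1/3) = 31.66 mm.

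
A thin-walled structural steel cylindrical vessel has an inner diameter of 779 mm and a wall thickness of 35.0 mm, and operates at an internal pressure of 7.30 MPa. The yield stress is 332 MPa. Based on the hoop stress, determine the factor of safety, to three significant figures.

n = 4.09

σ_h = pD/(2t) = 7.30×779/(2×35.0) = 81.24 MPa.
n = 332/81.24 = 4.087.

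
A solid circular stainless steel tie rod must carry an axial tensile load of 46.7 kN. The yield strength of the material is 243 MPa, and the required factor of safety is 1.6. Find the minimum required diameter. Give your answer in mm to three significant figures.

d = 19.8 mm

Allowable stress σ_allow = 243/1.6 = 151.9 MPa.
Required area A = F/σ_allow = 46700/151.9 = 307.5 mm².
A = πd²/4 → d = √(4A/π) = 19.79 mm.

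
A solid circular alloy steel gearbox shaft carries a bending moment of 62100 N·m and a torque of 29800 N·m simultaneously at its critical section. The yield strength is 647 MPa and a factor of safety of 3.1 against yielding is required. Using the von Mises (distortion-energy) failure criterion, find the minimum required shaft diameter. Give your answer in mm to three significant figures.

σ_allow = σ_y/n = 647/3.1 = 208.7 MPa.
For a solid shaft σ_b = 32M/(πd³) and τ = 16T/(πd³), so the von Mises stress is σ' = (16/πd³)·√(4M²+3T²).
√(4M²+3T²) = √(4×(6.210×10^7)² + 3×(2.980×10^7)²) = 1.345×10^8 N·mm.
d³ = 16×1.345×10^8/(π×208.7) = 3.282×10^6 mm³.
d = 148.6 mm.

d = 149 mm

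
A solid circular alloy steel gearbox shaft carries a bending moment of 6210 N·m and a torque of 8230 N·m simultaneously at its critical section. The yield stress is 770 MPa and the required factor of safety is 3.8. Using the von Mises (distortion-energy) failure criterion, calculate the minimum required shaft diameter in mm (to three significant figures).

σ_allow = σ_y/n = 770/3.8 = 202.6 MPa.
For a solid shaft σ_b = 32M/(πd³) and τ = 16T/(πd³), so the von Mises stress is σ' = (16/πd³)·√(4M²+3T²).
√(4M²+3T²) = √(4×(6.210×10^6)² + 3×(8.230×10^6)²) = 1.891×10^7 N·mm.
d³ = 16×1.891×10^7/(π×202.6) = 475200 mm³.
d = 78.04 mm.

d = 78.0 mm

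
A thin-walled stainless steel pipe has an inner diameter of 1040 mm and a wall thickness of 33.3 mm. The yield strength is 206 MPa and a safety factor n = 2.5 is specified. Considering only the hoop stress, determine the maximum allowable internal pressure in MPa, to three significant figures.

p_allow = 5.28 MPa

σ_allow = 206/2.5 = 82.40 MPa.
σ_h = pD/(2t) → p_allow = 2σ_allow t/D = 2×82.40×33.3/1040 = 5.277 MPa.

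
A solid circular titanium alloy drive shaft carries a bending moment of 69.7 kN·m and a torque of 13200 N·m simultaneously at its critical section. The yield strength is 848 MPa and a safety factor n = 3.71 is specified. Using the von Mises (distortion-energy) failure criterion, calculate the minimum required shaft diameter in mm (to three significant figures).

d = 147 mm

σ_allow = σ_y/n = 848/3.71 = 228.6 MPa.
For a solid shaft σ_b = 32M/(πd³) and τ = 16T/(πd³), so the von Mises stress is σ' = (16/πd³)·√(4M²+3T²).
√(4M²+3T²) = √(4×(6.970×10^7)² + 3×(1.320×10^7)²) = 1.413×10^8 N·mm.
d³ = 16×1.413×10^8/(π×228.6) = 3.148×10^6 mm³.
d = 146.6 mm.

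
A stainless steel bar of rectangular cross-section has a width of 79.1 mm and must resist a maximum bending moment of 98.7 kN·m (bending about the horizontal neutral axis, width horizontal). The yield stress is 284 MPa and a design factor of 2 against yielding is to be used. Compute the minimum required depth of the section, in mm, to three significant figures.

σ_allow = 284/2 = 142.0 MPa.
For a rectangular section σ = 6M/(bh²), so h² = 6M/(b σ_allow) = 6×9.8700×10^7/(79.1×142.0) = 52720 mm².
h = 229.6 mm.

h = 230 mm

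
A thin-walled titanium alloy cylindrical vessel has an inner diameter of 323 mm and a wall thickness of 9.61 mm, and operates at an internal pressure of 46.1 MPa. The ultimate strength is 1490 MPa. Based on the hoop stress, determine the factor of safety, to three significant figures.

n = 1.92

σ_h = pD/(2t) = 46.1×323/(2×9.61) = 774.7 MPa.
n = 1490/774.7 = 1.923.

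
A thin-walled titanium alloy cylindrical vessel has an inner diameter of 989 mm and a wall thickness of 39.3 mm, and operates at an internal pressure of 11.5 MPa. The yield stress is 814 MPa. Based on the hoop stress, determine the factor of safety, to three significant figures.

n = 5.63

σ_h = pD/(2t) = 11.5×989/(2×39.3) = 144.7 MPa.
n = 814/144.7 = 5.625.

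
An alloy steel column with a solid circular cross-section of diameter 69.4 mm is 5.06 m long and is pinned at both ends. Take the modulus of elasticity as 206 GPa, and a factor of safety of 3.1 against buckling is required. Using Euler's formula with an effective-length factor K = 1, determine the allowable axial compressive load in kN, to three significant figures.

I = πd⁴/64 = π×69.4⁴/64 = 1.139×10^6 mm⁴.
Effective length L_e = KL = 1×5.06 m = 5060 mm.
Euler critical load P_cr = π²EI/L_e² = π²×206000×1.139×10^6/5060² = 90420 N.
P_allow = P_cr/n = 90420/3.1 = 29170 N.

P_allow = 29.2 kN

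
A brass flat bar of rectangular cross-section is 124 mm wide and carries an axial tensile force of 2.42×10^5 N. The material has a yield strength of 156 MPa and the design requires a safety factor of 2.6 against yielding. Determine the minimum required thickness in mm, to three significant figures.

t = 32.5 mm

σ_allow = 156/2.6 = 60.00 MPa.
Required area A = F/σ_allow = 242000/60.00 = 4033 mm².
t = A/w = 4033/124 = 32.53 mm.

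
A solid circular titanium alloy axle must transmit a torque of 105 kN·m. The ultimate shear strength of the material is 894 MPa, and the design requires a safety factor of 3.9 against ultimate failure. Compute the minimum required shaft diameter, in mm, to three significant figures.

d = 133 mm

Allowable shear stress τ_allow = 894/3.9 = 229.2 MPa.
For a solid shaft τ = 16T/(πd³), so d³ = 16T/(π τ_allow) = 16×1.0500×10^8/(π×229.2) = 2.333×10^6 mm³.
d = (2.333×10^6)^(1/3) = 132.6 mm.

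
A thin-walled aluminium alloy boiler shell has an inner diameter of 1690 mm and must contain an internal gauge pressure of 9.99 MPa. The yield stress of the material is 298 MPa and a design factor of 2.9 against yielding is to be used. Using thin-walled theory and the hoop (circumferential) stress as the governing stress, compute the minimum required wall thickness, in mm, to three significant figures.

t = 82.1 mm

σ_allow = 298/2.9 = 102.8 MPa.
Hoop stress σ_h = pD/(2t), so t = pD/(2σ_allow) = 9.99×1690/(2×102.8) = 82.15 mm.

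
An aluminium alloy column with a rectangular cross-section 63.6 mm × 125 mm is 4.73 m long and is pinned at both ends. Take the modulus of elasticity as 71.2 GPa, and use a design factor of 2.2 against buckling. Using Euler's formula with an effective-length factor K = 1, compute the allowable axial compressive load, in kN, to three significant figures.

Buckling occurs about the weak axis: I_min = h·b³/12 = 125×63.6³/12 = 2.680×10^6 mm⁴ (b = 63.6 mm is the smaller dimension).
Effective length L_e = KL = 1×4.73 m = 4730 mm.
Euler critical load P_cr = π²EI/L_e² = π²×71200×2.680×10^6/4730² = 84170 N.
P_allow = P_cr/n = 84170/2.2 = 38260 N.

P_allow = 38.3 kN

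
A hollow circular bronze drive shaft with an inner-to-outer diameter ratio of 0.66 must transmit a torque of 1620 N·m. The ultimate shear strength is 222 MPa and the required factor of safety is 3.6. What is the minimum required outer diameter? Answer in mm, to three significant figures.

τ_allow = 222/3.6 = 61.67 MPa.
For a hollow shaft τ = 16T/[πd_o³(1−k⁴)] with k = 0.66, so 1−k⁴ = 0.8103.
d_o³ = 16T/[π τ_allow (1−k⁴)] = 16×1620000/(π×61.67×0.8103) = 165100 mm³.
d_o = 54.86 mm.

d_o = 54.9 mm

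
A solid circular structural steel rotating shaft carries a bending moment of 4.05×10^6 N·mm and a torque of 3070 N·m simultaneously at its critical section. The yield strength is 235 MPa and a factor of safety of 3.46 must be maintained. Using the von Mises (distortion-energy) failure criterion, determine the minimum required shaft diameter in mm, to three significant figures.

σ_allow = σ_y/n = 235/3.46 = 67.92 MPa.
For a solid shaft σ_b = 32M/(πd³) and τ = 16T/(πd³), so the von Mises stress is σ' = (16/πd³)·√(4M²+3T²).
√(4M²+3T²) = √(4×(4.050×10^6)² + 3×(3.070×10^6)²) = 9.689×10^6 N·mm.
d³ = 16×9.689×10^6/(π×67.92) = 726600 mm³.
d = 89.90 mm.

d = 89.9 mm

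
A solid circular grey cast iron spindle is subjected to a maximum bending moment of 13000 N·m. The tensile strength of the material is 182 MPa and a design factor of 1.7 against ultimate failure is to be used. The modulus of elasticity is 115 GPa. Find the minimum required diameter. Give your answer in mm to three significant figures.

d = 107 mm

σ_allow = 182/1.7 = 107.1 MPa.
For a solid circular section σ = 32M/(πd³), so d³ = 32M/(π σ_allow) = 32×1.3000×10^7/(π×107.1) = 1.237×10^6 mm³.
d = 107.3 mm.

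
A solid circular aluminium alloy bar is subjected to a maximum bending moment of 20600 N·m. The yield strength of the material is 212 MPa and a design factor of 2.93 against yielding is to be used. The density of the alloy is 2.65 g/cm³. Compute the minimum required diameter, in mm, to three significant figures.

d = 143 mm

σ_allow = 212/2.93 = 72.35 MPa.
For a solid circular section σ = 32M/(πd³), so d³ = 32M/(π σ_allow) = 32×2.0600×10^7/(π×72.35) = 2.900×10^6 mm³.
d = 142.6 mm.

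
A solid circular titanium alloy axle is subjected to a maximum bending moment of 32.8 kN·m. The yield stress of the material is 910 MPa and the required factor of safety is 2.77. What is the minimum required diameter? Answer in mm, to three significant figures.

σ_allow = 910/2.77 = 328.5 MPa.
For a solid circular section σ = 32M/(πd³), so d³ = 32M/(π σ_allow) = 32×3.2800×10^7/(π×328.5) = 1.017×10^6 mm³.
d = 100.6 mm.

d = 101 mm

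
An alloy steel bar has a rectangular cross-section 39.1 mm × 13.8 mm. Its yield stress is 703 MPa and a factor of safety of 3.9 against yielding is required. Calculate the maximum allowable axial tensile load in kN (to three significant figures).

σ_allow = 703/3.9 = 180.3 MPa.
A = 39.1×13.8 = 539.6 mm².
F_allow = σ_allow × A = 180.3×539.6 = 97260 N.

F_allow = 97.3 kN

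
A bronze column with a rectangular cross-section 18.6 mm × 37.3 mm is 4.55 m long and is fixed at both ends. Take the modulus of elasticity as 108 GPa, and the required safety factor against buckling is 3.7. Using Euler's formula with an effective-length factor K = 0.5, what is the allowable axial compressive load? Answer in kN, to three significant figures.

P_allow = 1.11 kN

Buckling occurs about the weak axis: I_min = h·b³/12 = 37.3×18.6³/12 = 20000 mm⁴ (b = 18.6 mm is the smaller dimension).
Effective length L_e = KL = 0.5×4.55 m = 2275 mm.
Euler critical load P_cr = π²EI/L_e² = π²×108000×20000/2275² = 4119 N.
P_allow = P_cr/n = 4119/3.7 = 1113 N.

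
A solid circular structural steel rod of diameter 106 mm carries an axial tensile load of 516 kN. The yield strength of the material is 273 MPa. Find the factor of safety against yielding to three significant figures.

n = 4.67

A = πd²/4 = 8825 mm².
σ = F/A = 516000/8825 = 58.47 MPa.
n = 273/58.47 = 4.669.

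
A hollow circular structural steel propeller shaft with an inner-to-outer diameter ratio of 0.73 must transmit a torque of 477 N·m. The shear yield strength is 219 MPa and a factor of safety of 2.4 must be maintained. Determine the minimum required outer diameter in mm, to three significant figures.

τ_allow = 219/2.4 = 91.25 MPa.
For a hollow shaft τ = 16T/[πd_o³(1−k⁴)] with k = 0.73, so 1−k⁴ = 0.7160.
d_o³ = 16T/[π τ_allow (1−k⁴)] = 16×477000/(π×91.25×0.7160) = 37180 mm³.
d_o = 33.38 mm.

d_o = 33.4 mm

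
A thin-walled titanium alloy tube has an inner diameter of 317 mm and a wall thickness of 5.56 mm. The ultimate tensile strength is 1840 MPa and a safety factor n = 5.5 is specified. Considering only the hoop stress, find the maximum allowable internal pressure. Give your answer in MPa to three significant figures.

σ_allow = 1840/5.5 = 334.5 MPa.
σ_h = pD/(2t) → p_allow = 2σ_allow t/D = 2×334.5×5.56/317 = 11.74 MPa.

p_allow = 11.7 MPa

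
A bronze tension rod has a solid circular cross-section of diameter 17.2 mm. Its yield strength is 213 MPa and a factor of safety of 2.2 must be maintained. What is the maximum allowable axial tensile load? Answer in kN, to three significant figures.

σ_allow = 213/2.2 = 96.82 MPa.
A = πd²/4 = π×17.2²/4 = 232.4 mm².
F_allow = σ_allow × A = 96.82×232.4 = 22500 N.

F_allow = 22.5 kN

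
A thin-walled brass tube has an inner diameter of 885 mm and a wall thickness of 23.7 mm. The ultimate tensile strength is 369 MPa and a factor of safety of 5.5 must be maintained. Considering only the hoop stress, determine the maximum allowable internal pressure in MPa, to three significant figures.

p_allow = 3.59 MPa

σ_allow = 369/5.5 = 67.09 MPa.
σ_h = pD/(2t) → p_allow = 2σ_allow t/D = 2×67.09×23.7/885 = 3.593 MPa.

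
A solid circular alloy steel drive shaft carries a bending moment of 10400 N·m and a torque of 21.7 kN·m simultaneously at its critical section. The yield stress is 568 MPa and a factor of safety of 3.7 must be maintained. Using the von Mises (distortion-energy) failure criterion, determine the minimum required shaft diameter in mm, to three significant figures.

d = 113 mm

σ_allow = σ_y/n = 568/3.7 = 153.5 MPa.
For a solid shaft σ_b = 32M/(πd³) and τ = 16T/(πd³), so the von Mises stress is σ' = (16/πd³)·√(4M²+3T²).
√(4M²+3T²) = √(4×(1.040×10^7)² + 3×(2.170×10^7)²) = 4.296×10^7 N·mm.
d³ = 16×4.296×10^7/(π×153.5) = 1.425×10^6 mm³.
d = 112.5 mm.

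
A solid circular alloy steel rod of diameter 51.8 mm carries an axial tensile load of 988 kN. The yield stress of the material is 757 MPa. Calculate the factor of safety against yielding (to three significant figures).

n = 1.61

A = πd²/4 = 2107 mm².
σ = F/A = 988000/2107 = 468.8 MPa.
n = 757/468.8 = 1.615.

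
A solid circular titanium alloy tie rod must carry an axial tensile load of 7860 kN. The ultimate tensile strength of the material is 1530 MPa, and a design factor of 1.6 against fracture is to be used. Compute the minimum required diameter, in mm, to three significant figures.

d = 102 mm

Allowable stress σ_allow = 1530/1.6 = 956.2 MPa.
Required area A = F/σ_allow = 7860000/956.2 = 8220 mm².
A = πd²/4 → d = √(4A/π) = 102.3 mm.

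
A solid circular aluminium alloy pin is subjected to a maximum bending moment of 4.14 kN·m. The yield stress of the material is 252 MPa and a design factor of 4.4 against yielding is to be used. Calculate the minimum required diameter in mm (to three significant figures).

d = 90.3 mm

σ_allow = 252/4.4 = 57.27 MPa.
For a solid circular section σ = 32M/(πd³), so d³ = 32M/(π σ_allow) = 32×4140000/(π×57.27) = 736300 mm³.
d = 90.30 mm.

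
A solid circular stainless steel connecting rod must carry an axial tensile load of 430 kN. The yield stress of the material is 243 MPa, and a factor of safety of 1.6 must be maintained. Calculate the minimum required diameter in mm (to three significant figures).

Allowable stress σ_allow = 243/1.6 = 151.9 MPa.
Required area A = F/σ_allow = 430000/151.9 = 2831 mm².
A = πd²/4 → d = √(4A/π) = 60.04 mm.

d = 60.0 mm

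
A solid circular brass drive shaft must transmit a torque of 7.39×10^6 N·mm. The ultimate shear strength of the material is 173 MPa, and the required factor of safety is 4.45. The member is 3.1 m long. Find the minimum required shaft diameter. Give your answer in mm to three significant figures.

Allowable shear stress τ_allow = 173/4.45 = 38.88 MPa.
For a solid shaft τ = 16T/(πd³), so d³ = 16T/(π τ_allow) = 16×7390000/(π×38.88) = 968100 mm³.
d = (968100)^(1/3) = 98.93 mm.

d = 98.9 mm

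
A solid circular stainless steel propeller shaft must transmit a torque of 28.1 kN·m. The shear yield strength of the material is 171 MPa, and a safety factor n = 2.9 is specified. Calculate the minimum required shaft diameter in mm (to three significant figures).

d = 134 mm

Allowable shear stress τ_allow = 171/2.9 = 58.97 MPa.
For a solid shaft τ = 16T/(πd³), so d³ = 16T/(π τ_allow) = 16×2.8100×10^7/(π×58.97) = 2.427×10^6 mm³.
d = (2.427×10^6)^(1/3) = 134.4 mm.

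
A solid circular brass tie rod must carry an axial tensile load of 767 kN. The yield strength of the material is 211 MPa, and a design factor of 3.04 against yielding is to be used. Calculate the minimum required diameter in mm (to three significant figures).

d = 119 mm

Allowable stress σ_allow = 211/3.04 = 69.41 MPa.
Required area A = F/σ_allow = 767000/69.41 = 11050 mm².
A = πd²/4 → d = √(4A/π) = 118.6 mm.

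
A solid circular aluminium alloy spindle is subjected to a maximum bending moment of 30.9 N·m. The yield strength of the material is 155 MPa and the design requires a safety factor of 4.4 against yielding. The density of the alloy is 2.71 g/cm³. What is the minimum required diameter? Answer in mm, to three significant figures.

σ_allow = 155/4.4 = 35.23 MPa.
For a solid circular section σ = 32M/(πd³), so d³ = 32M/(π σ_allow) = 32×30900/(π×35.23) = 8935 mm³.
d = 20.75 mm.

d = 20.8 mm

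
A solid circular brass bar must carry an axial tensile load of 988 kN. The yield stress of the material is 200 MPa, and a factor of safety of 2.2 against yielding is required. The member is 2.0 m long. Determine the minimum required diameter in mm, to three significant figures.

Allowable stress σ_allow = 200/2.2 = 90.91 MPa.
Required area A = F/σ_allow = 988000/90.91 = 10870 mm².
A = πd²/4 → d = √(4A/π) = 117.6 mm.

d = 118 mm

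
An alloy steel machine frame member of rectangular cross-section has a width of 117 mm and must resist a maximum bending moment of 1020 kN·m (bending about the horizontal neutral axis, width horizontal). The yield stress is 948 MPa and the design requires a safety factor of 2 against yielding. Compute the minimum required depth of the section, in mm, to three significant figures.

σ_allow = 948/2 = 474.0 MPa.
For a rectangular section σ = 6M/(bh²), so h² = 6M/(b σ_allow) = 6×1.0200×10^9/(117×474.0) = 110400 mm².
h = 332.2 mm.

h = 332 mm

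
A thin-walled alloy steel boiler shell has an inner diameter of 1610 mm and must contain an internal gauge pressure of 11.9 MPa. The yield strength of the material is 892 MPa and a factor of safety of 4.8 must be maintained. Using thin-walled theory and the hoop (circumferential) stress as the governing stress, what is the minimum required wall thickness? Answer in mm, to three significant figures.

σ_allow = 892/4.8 = 185.8 MPa.
Hoop stress σ_h = pD/(2t), so t = pD/(2σ_allow) = 11.9×1610/(2×185.8) = 51.55 mm.

t = 51.5 mm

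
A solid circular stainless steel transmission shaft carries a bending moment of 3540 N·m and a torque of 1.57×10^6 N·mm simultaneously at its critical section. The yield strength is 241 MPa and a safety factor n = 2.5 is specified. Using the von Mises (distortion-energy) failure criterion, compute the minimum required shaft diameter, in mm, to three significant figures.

σ_allow = σ_y/n = 241/2.5 = 96.40 MPa.
For a solid shaft σ_b = 32M/(πd³) and τ = 16T/(πd³), so the von Mises stress is σ' = (16/πd³)·√(4M²+3T²).
√(4M²+3T²) = √(4×(3.540×10^6)² + 3×(1.570×10^6)²) = 7.584×10^6 N·mm.
d³ = 16×7.584×10^6/(π×96.40) = 400700 mm³.
d = 73.72 mm.

d = 73.7 mm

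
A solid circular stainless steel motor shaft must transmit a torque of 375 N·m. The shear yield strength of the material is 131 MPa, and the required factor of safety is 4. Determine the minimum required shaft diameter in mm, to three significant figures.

Allowable shear stress τ_allow = 131/4 = 32.75 MPa.
For a solid shaft τ = 16T/(πd³), so d³ = 16T/(π τ_allow) = 16×375000/(π×32.75) = 58320 mm³.
d = (58320)^(1/3) = 38.78 mm.

d = 38.8 mm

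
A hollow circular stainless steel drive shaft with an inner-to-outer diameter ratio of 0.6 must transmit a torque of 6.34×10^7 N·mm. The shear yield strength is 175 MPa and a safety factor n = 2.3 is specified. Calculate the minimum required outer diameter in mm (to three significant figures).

τ_allow = 175/2.3 = 76.09 MPa.
For a hollow shaft τ = 16T/[πd_o³(1−k⁴)] with k = 0.6, so 1−k⁴ = 0.8704.
d_o³ = 16T/[π τ_allow (1−k⁴)] = 16×6.3400×10^7/(π×76.09×0.8704) = 4.876×10^6 mm³.
d_o = 169.6 mm.

d_o = 170 mm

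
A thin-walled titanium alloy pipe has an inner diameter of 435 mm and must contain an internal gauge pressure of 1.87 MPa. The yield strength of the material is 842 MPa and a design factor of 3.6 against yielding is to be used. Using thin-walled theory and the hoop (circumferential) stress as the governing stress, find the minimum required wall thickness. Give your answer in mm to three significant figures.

σ_allow = 842/3.6 = 233.9 MPa.
Hoop stress σ_h = pD/(2t), so t = pD/(2σ_allow) = 1.87×435/(2×233.9) = 1.739 mm.

t = 1.74 mm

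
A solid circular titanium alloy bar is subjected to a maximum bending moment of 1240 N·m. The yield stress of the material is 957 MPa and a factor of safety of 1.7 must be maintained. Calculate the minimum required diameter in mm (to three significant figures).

d = 28.2 mm

σ_allow = 957/1.7 = 562.9 MPa.
For a solid circular section σ = 32M/(πd³), so d³ = 32M/(π σ_allow) = 32×1240000/(π×562.9) = 22440 mm³.
d = 28.20 mm.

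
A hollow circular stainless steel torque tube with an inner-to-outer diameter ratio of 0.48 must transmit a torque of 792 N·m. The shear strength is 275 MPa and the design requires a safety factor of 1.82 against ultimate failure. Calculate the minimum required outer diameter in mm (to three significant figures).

τ_allow = 275/1.82 = 151.1 MPa.
For a hollow shaft τ = 16T/[πd_o³(1−k⁴)] with k = 0.48, so 1−k⁴ = 0.9469.
d_o³ = 16T/[π τ_allow (1−k⁴)] = 16×792000/(π×151.1×0.9469) = 28190 mm³.
d_o = 30.44 mm.

d_o = 30.4 mm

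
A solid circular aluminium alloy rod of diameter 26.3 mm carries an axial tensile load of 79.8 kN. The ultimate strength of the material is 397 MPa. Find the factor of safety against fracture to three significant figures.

n = 2.70

A = πd²/4 = 543.3 mm².
σ = F/A = 79800/543.3 = 146.9 MPa.
n = 397/146.9 = 2.703.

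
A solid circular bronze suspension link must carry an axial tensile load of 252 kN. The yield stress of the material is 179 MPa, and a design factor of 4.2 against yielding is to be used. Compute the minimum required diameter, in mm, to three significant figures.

Allowable stress σ_allow = 179/4.2 = 42.62 MPa.
Required area A = F/σ_allow = 252000/42.62 = 5913 mm².
A = πd²/4 → d = √(4A/π) = 86.77 mm.

d = 86.8 mm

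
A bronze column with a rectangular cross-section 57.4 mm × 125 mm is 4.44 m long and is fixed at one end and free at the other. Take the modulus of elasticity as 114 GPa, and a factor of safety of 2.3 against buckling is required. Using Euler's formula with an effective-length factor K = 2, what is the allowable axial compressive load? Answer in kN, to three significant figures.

P_allow = 12.2 kN

Buckling occurs about the weak axis: I_min = h·b³/12 = 125×57.4³/12 = 1.970×10^6 mm⁴ (b = 57.4 mm is the smaller dimension).
Effective length L_e = KL = 2×4.44 m = 8880 mm.
Euler critical load P_cr = π²EI/L_e² = π²×114000×1.970×10^6/8880² = 28110 N.
P_allow = P_cr/n = 28110/2.3 = 12220 N.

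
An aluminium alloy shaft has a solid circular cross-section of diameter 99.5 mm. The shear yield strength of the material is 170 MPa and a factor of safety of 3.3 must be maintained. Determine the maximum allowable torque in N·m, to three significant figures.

T_allow = 9960 N·m

τ_allow = 170/3.3 = 51.52 MPa.
For a solid shaft T_allow = τ_allow·πd³/16; πd³/16 = π×99.5³/16 = 193400 mm³.
T_allow = 51.52×193400 = 9.964×10^6 N·mm = 9964 N·m.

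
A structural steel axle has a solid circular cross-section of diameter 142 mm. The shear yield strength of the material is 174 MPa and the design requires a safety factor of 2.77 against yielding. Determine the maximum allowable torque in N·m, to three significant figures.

τ_allow = 174/2.77 = 62.82 MPa.
For a solid shaft T_allow = τ_allow·πd³/16; πd³/16 = π×142³/16 = 562200 mm³.
T_allow = 62.82×562200 = 3.532×10^7 N·mm = 35320 N·m.

T_allow = 35300 N·m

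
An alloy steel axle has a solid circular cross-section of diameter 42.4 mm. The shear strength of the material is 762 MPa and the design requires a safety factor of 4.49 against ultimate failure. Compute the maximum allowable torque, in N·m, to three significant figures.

τ_allow = 762/4.49 = 169.7 MPa.
For a solid shaft T_allow = τ_allow·πd³/16; πd³/16 = π×42.4³/16 = 14970 mm³.
T_allow = 169.7×14970 = 2.540×10^6 N·mm = 2540 N·m.

T_allow = 2540 N·m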